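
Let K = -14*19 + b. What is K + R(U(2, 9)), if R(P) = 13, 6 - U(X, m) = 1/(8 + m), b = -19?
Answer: -272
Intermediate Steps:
K = -285 (K = -14*19 - 19 = -266 - 19 = -285)
U(X, m) = 6 - 1/(8 + m)
K + R(U(2, 9)) = -285 + 13 = -272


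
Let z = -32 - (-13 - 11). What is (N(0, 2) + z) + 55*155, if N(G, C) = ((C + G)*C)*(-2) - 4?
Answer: 8505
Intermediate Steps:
N(G, C) = -4 - 2*C*(C + G) (N(G, C) = (C*(C + G))*(-2) - 4 = -2*C*(C + G) - 4 = -4 - 2*C*(C + G))
z = -8 (z = -32 - 1*(-24) = -32 + 24 = -8)
(N(0, 2) + z) + 55*155 = ((-4 - 2*2² - 2*2*0) - 8) + 55*155 = ((-4 - 2*4 + 0) - 8) + 8525 = ((-4 - 8 + 0) - 8) + 8525 = (-12 - 8) + 8525 = -20 + 8525 = 8505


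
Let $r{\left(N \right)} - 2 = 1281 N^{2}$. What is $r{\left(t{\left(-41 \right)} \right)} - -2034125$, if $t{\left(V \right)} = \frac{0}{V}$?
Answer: $2034127$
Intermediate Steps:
$t{\left(V \right)} = 0$
$r{\left(N \right)} = 2 + 1281 N^{2}$
$r{\left(t{\left(-41 \right)} \right)} - -2034125 = \left(2 + 1281 \cdot 0^{2}\right) - -2034125 = \left(2 + 1281 \cdot 0\right) + 2034125 = \left(2 + 0\right) + 2034125 = 2 + 2034125 = 2034127$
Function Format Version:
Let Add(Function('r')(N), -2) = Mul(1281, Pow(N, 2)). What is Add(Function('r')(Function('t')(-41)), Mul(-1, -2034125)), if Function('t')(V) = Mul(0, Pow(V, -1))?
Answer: 2034127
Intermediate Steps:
Function('t')(V) = 0
Function('r')(N) = Add(2, Mul(1281, Pow(N, 2)))
Add(Function('r')(Function('t')(-41)), Mul(-1, -2034125)) = Add(Add(2, Mul(1281, Pow(0, 2))), Mul(-1, -2034125)) = Add(Add(2, Mul(1281, 0)), 2034125) = Add(Add(2, 0), 2034125) = Add(2, 2034125) = 2034127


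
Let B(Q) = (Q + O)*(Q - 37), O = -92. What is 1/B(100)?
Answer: 1/504 ≈ 0.0019841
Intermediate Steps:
B(Q) = (-92 + Q)*(-37 + Q) (B(Q) = (Q - 92)*(Q - 37) = (-92 + Q)*(-37 + Q))
1/B(100) = 1/(3404 + 100**2 - 129*100) = 1/(3404 + 10000 - 12900) = 1/504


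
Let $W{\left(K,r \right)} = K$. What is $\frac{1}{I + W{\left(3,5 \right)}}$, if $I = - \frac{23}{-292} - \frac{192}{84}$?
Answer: $\frac{2044}{1621} \approx 1.261$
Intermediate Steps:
$I = - \frac{4511}{2044}$ ($I = \left(-23\right) \left(- \frac{1}{292}\right) - \frac{16}{7} = \frac{23}{292} - \frac{16}{7} = - \frac{4511}{2044} \approx -2.2069$)
$\frac{1}{I + W{\left(3,5 \right)}} = \frac{1}{- \frac{4511}{2044} + 3} = \frac{1}{\frac{1621}{2044}} = \frac{2044}{1621}$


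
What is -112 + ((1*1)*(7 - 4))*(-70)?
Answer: -322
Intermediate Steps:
-112 + ((1*1)*(7 - 4))*(-70) = -112 + (1*3)*(-70) = -112 + 3*(-70) = -112 - 210 = -322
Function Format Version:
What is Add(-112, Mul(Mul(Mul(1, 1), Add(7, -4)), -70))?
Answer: -322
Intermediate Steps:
Add(-112, Mul(Mul(Mul(1, 1), Add(7, -4)), -70)) = Add(-112, Mul(Mul(1, 3), -70)) = Add(-112, Mul(3, -70)) = Add(-112, -210) = -322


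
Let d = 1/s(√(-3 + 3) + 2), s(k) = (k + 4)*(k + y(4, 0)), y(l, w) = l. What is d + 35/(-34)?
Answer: -613/612 ≈ -1.0016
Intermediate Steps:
s(k) = (4 + k)² (s(k) = (k + 4)*(k + 4) = (4 + k)*(4 + k) = (4 + k)²)
d = 1/36 (d = 1/(16 + (√(-3 + 3) + 2)² + 8*(√(-3 + 3) + 2)) = 1/(16 + (√0 + 2)² + 8*(√0 + 2)) = 1/(16 + (0 + 2)² + 8*(0 + 2)) = 1/(16 + 2² + 8*2) = 1/(16 + 4 + 16) = 1/36 ≈ 0.027778)
d + 35/(-34) = 1/36 + 35/(-34) = 1/36 - 1/34*35 = 1/36 - 35/34 = -613/612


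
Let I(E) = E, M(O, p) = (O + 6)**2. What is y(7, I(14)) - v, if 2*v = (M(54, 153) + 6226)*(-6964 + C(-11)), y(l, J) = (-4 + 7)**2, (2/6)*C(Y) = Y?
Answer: 34376270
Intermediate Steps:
M(O, p) = (6 + O)**2
C(Y) = 3*Y
y(l, J) = 9 (y(l, J) = 3**2 = 9)
v = -34376261 (v = (((6 + 54)**2 + 6226)*(-6964 + 3*(-11)))/2 = ((60**2 + 6226)*(-6964 - 33))/2 = ((3600 + 6226)*(-6997))/2 = (9826*(-6997))/2 = (1/2)*(-68752522) = -34376261)
y(7, I(14)) - v = 9 - 1*(-34376261) = 9 + 34376261 = 34376270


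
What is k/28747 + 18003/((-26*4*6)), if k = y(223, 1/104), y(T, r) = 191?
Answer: -172471019/5979376 ≈ -28.844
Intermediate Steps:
k = 191
k/28747 + 18003/((-26*4*6)) = 191/28747 + 18003/((-26*4*6)) = 191*(1/28747) + 18003/((-104*6)) = 191/28747 + 18003/(-624) = 191/28747 + 18003*(-1/624) = 191/28747 - 6001/208 = -172471019/5979376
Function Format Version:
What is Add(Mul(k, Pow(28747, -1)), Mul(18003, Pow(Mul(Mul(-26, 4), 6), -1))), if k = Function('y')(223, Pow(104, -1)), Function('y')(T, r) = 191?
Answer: Rational(-172471019, 5979376) ≈ -28.844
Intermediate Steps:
k = 191
Add(Mul(k, Pow(28747, -1)), Mul(18003, Pow(Mul(Mul(-26, 4), 6), -1))) = Add(Mul(191, Pow(28747, -1)), Mul(18003, Pow(Mul(Mul(-26, 4), 6), -1))) = Add(Mul(191, Rational(1, 28747)), Mul(18003, Pow(Mul(-104, 6), -1))) = Add(Rational(191, 28747), Mul(18003, Pow(-624, -1))) = Add(Rational(191, 28747), Mul(18003, Rational(-1, 624))) = Add(Rational(191, 28747), Rational(-6001, 208)) = Rational(-172471019, 5979376)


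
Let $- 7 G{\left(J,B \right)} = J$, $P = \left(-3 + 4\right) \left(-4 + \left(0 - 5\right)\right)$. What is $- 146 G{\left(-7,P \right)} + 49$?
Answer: $-97$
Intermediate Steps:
$P = -9$ ($P = 1 \left(-4 - 5\right) = 1 \left(-9\right) = -9$)
$G{\left(J,B \right)} = - \frac{J}{7}$
$- 146 G{\left(-7,P \right)} + 49 = - 146 \left(\left(- \frac{1}{7}\right) \left(-7\right)\right) + 49 = \left(-146\right) 1 + 49 = -146 + 49 = -97$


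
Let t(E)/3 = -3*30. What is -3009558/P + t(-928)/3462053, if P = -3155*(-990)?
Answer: -1736682105679/1802258240475 ≈ -0.96361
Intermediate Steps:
P = 3123450
t(E) = -270 (t(E) = 3*(-3*30) = 3*(-90) = -270)
-3009558/P + t(-928)/3462053 = -3009558/3123450 - 270/3462053 = -3009558*1/3123450 - 270*1/3462053 = -501593/520575 - 270/3462053 = -1736682105679/1802258240475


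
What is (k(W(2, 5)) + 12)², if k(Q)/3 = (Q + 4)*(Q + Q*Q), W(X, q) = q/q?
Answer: 1764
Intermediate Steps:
W(X, q) = 1
k(Q) = 3*(4 + Q)*(Q + Q²) (k(Q) = 3*((Q + 4)*(Q + Q*Q)) = 3*((4 + Q)*(Q + Q²)) = 3*(4 + Q)*(Q + Q²))
(k(W(2, 5)) + 12)² = (3*1*(4 + 1² + 5*1) + 12)² = (3*1*(4 + 1 + 5) + 12)² = (3*1*10 + 12)² = (30 + 12)² = 42² = 1764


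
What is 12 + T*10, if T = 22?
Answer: 232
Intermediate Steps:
12 + T*10 = 12 + 22*10 = 12 + 220 = 232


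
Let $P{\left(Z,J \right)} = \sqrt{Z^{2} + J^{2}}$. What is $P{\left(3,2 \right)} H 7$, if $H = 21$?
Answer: $147 \sqrt{13} \approx 530.02$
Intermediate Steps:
$P{\left(Z,J \right)} = \sqrt{J^{2} + Z^{2}}$
$P{\left(3,2 \right)} H 7 = \sqrt{2^{2} + 3^{2}} \cdot 21 \cdot 7 = \sqrt{4 + 9} \cdot 21 \cdot 7 = \sqrt{13} \cdot 21 \cdot 7 = 21 \sqrt{13} \cdot 7 = 147 \sqrt{13}$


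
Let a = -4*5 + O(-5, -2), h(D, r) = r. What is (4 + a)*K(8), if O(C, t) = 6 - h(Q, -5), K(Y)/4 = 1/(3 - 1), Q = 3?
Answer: -10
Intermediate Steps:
K(Y) = 2 (K(Y) = 4/(3 - 1) = 4/2 = 4*(1/2) = 2)
O(C, t) = 11 (O(C, t) = 6 - 1*(-5) = 6 + 5 = 11)
a = -9 (a = -4*5 + 11 = -20 + 11 = -9)
(4 + a)*K(8) = (4 - 9)*2 = -5*2 = -10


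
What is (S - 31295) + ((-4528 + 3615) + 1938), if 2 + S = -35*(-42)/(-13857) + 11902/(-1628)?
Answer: -10349686371/341806 ≈ -30279.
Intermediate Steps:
S = -3218751/341806 (S = -2 + (-35*(-42)/(-13857) + 11902/(-1628)) = -2 + (1470*(-1/13857) + 11902*(-1/1628)) = -2 + (-490/4619 - 541/74) = -2 - 2535139/341806 = -3218751/341806 ≈ -9.4169)
(S - 31295) + ((-4528 + 3615) + 1938) = (-3218751/341806 - 31295) + ((-4528 + 3615) + 1938) = -10700037521/341806 + (-913 + 1938) = -10700037521/341806 + 1025 = -10349686371/341806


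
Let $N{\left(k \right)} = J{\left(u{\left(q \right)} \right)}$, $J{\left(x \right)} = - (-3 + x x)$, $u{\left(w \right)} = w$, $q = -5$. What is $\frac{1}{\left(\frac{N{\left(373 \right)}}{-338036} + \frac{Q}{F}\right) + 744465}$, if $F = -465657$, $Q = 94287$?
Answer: $\frac{26234804942}{19530888750786717} \approx 1.3432 \cdot 10^{-6}$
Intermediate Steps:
$J{\left(x \right)} = 3 - x^{2}$ ($J{\left(x \right)} = - (-3 + x^{2}) = 3 - x^{2}$)
$N{\left(k \right)} = -22$ ($N{\left(k \right)} = 3 - \left(-5\right)^{2} = 3 - 25 = -22$)
$\frac{1}{\left(\frac{N{\left(373 \right)}}{-338036} + \frac{Q}{F}\right) + 744465} = \frac{1}{\left(- \frac{22}{-338036} + \frac{94287}{-465657}\right) + 744465} = \frac{1}{\left(\left(-22\right) \left(- \frac{1}{338036}\right) + 94287 \left(- \frac{1}{465657}\right)\right) + 744465} = \frac{1}{\left(\frac{11}{169018} - \frac{31429}{155219}\right) + 744465} = \frac{1}{- \frac{5310359313}{26234804942} + 744465} = \frac{1}{\frac{19530888750786717}{26234804942}} = \frac{26234804942}{19530888750786717}$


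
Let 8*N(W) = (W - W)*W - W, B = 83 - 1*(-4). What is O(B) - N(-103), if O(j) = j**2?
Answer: 60449/8 ≈ 7556.1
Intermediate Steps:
B = 87 (B = 83 + 4 = 87)
N(W) = -W/8 (N(W) = ((W - W)*W - W)/8 = (0*W - W)/8 = (0 - W)/8 = (-W)/8 = -W/8)
O(B) - N(-103) = 87**2 - (-1)*(-103)/8 = 7569 - 1*103/8 = 7569 - 103/8 = 60449/8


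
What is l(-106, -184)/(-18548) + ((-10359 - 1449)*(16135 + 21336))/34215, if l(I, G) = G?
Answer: -683891389642/52884985 ≈ -12932.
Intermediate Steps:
l(-106, -184)/(-18548) + ((-10359 - 1449)*(16135 + 21336))/34215 = -184/(-18548) + ((-10359 - 1449)*(16135 + 21336))/34215 = -184*(-1/18548) - 11808*37471*(1/34215) = 46/4637 - 442457568*1/34215 = 46/4637 - 147485856/11405 = -683891389642/52884985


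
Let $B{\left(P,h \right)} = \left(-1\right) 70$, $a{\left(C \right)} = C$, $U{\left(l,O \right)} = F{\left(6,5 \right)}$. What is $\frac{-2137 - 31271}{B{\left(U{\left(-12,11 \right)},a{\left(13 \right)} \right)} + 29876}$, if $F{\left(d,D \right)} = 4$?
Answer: $- \frac{16704}{14903} \approx -1.1208$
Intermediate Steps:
$U{\left(l,O \right)} = 4$
$B{\left(P,h \right)} = -70$
$\frac{-2137 - 31271}{B{\left(U{\left(-12,11 \right)},a{\left(13 \right)} \right)} + 29876} = \frac{-2137 - 31271}{-70 + 29876} = - \frac{33408}{29806} = \left(-33408\right) \frac{1}{29806} = - \frac{16704}{14903}$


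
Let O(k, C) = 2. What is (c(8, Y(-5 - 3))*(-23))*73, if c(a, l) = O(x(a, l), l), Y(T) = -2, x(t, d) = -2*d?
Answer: -3358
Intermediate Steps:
c(a, l) = 2
(c(8, Y(-5 - 3))*(-23))*73 = (2*(-23))*73 = -46*73 = -3358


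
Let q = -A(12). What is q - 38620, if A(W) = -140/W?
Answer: -115825/3 ≈ -38608.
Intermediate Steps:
q = 35/3 (q = -(-140)/12 = -1*(-35/3) = 35/3 ≈ 11.667)
q - 38620 = 35/3 - 38620 = -115825/3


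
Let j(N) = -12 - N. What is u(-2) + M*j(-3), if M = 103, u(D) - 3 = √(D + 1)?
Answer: -924 + I ≈ -924.0 + 1.0*I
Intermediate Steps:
u(D) = 3 + √(1 + D) (u(D) = 3 + √(D + 1) = 3 + √(1 + D))
u(-2) + M*j(-3) = (3 + √(1 - 2)) + 103*(-12 - 1*(-3)) = (3 + √(-1)) + 103*(-12 + 3) = (3 + I) + 103*(-9) = (3 + I) - 927 = -924 + I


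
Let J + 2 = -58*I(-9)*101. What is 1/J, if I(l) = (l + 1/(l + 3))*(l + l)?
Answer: -1/966572 ≈ -1.0346e-6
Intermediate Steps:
I(l) = 2*l*(l + 1/(3 + l)) (I(l) = (l + 1/(3 + l))*(2*l) = 2*l*(l + 1/(3 + l)))
J = -966572 (J = -2 - 116*(-9)*(1 + (-9)**2 + 3*(-9))/(3 - 9)*101 = -2 - 116*(-9)*(1 + 81 - 27)/(-6)*101 = -2 - 116*(-9)*(-1)*55/6*101 = -2 - 58*165*101 = -2 - 9570*101 = -2 - 966570 = -966572)
1/J = 1/(-966572) = -1/966572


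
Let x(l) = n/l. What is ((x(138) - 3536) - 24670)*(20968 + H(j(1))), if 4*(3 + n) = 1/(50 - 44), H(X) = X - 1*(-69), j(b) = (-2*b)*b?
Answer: -1965054845005/3312 ≈ -5.9331e+8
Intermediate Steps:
j(b) = -2*b²
H(X) = 69 + X (H(X) = X + 69 = 69 + X)
n = -71/24 (n = -3 + 1/(4*(50 - 44)) = -3 + (¼)/6 = -3 + (¼)*(⅙) = -3 + 1/24 = -71/24 ≈ -2.9583)
x(l) = -71/(24*l)
((x(138) - 3536) - 24670)*(20968 + H(j(1))) = ((-71/24/138 - 3536) - 24670)*(20968 + (69 - 2*1²)) = ((-71/24*1/138 - 3536) - 24670)*(20968 + (69 - 2*1)) = ((-71/3312 - 3536) - 24670)*(20968 + (69 - 2)) = (-11711303/3312 - 24670)*(20968 + 67) = -93418343/3312*21035 = -1965054845005/3312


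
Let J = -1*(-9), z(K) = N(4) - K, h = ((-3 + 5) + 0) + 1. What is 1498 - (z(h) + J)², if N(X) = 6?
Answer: 1354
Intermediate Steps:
h = 3 (h = (2 + 0) + 1 = 2 + 1 = 3)
z(K) = 6 - K
J = 9
1498 - (z(h) + J)² = 1498 - ((6 - 1*3) + 9)² = 1498 - ((6 - 3) + 9)² = 1498 - (3 + 9)² = 1498 - 1*12² = 1498 - 1*144 = 1498 - 144 = 1354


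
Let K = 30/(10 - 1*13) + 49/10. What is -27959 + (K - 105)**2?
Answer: -1583699/100 ≈ -15837.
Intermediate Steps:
K = -51/10 (K = 30/(10 - 13) + 49*(1/10) = 30/(-3) + 49/10 = 30*(-1/3) + 49/10 = -10 + 49/10 = -51/10 ≈ -5.1000)
-27959 + (K - 105)**2 = -27959 + (-51/10 - 105)**2 = -27959 + (-1101/10)**2 = -27959 + 1212201/100 = -1583699/100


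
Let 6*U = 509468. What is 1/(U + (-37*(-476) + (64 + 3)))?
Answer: 3/307771 ≈ 9.7475e-6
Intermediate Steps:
U = 254734/3 (U = (⅙)*509468 = 254734/3 ≈ 84911.)
1/(U + (-37*(-476) + (64 + 3))) = 1/(254734/3 + (-37*(-476) + (64 + 3))) = 1/(254734/3 + (17612 + 67)) = 1/(254734/3 + 17679) = 1/(307771/3) = 3/307771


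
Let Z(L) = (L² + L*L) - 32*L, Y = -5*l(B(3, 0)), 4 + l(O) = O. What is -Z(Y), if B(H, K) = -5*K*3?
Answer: -160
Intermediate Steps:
B(H, K) = -15*K
l(O) = -4 + O
Y = 20 (Y = -5*(-4 - 15*0) = -5*(-4 + 0) = -5*(-4) = 20)
Z(L) = -32*L + 2*L² (Z(L) = (L² + L²) - 32*L = 2*L² - 32*L = -32*L + 2*L²)
-Z(Y) = -2*20*(-16 + 20) = -2*20*4 = -1*160 = -160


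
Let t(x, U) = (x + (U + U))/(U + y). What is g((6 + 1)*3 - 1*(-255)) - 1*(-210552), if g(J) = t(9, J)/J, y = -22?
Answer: 4920179323/23368 ≈ 2.1055e+5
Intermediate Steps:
t(x, U) = (x + 2*U)/(-22 + U) (t(x, U) = (x + (U + U))/(U - 22) = (x + 2*U)/(-22 + U))
g(J) = (9 + 2*J)/(J*(-22 + J)) (g(J) = ((9 + 2*J)/(-22 + J))/J = (9 + 2*J)/(J*(-22 + J)))
g((6 + 1)*3 - 1*(-255)) - 1*(-210552) = (9 + 2*((6 + 1)*3 - 1*(-255)))/(((6 + 1)*3 - 1*(-255))*(-22 + ((6 + 1)*3 - 1*(-255)))) - 1*(-210552) = (9 + 2*(7*3 + 255))/((7*3 + 255)*(-22 + (7*3 + 255))) + 210552 = (9 + 2*(21 + 255))/((21 + 255)*(-22 + (21 + 255))) + 210552 = (9 + 2*276)/(276*(-22 + 276)) + 210552 = (1/276)*(9 + 552)/254 + 210552 = (1/276)*(1/254)*561 + 210552 = 187/23368 + 210552 = 4920179323/23368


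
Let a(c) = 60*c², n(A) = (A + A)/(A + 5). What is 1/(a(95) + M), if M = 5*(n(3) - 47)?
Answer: 4/2165075 ≈ 1.8475e-6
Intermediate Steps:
n(A) = 2*A/(5 + A) (n(A) = (2*A)/(5 + A) = 2*A/(5 + A))
M = -925/4 (M = 5*(2*3/(5 + 3) - 47) = 5*(2*3/8 - 47) = 5*(2*3*(⅛) - 47) = 5*(¾ - 47) = 5*(-185/4) = -925/4 ≈ -231.25)
1/(a(95) + M) = 1/(60*95² - 925/4) = 1/(60*9025 - 925/4) = 1/(541500 - 925/4) = 1/(2165075/4) = 4/2165075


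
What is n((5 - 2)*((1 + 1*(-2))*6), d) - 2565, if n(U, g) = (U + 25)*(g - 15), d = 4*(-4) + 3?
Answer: -2761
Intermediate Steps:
d = -13 (d = -16 + 3 = -13)
n(U, g) = (-15 + g)*(25 + U) (n(U, g) = (25 + U)*(-15 + g) = (-15 + g)*(25 + U))
n((5 - 2)*((1 + 1*(-2))*6), d) - 2565 = (-375 - 15*(5 - 2)*(1 + 1*(-2))*6 + 25*(-13) + ((5 - 2)*((1 + 1*(-2))*6))*(-13)) - 2565 = (-375 - 45*(1 - 2)*6 - 325 + (3*((1 - 2)*6))*(-13)) - 2565 = (-375 - 45*(-1*6) - 325 + (3*(-1*6))*(-13)) - 2565 = (-375 - 45*(-6) - 325 + (3*(-6))*(-13)) - 2565 = (-375 - 15*(-18) - 325 - 18*(-13)) - 2565 = (-375 + 270 - 325 + 234) - 2565 = -196 - 2565 = -2761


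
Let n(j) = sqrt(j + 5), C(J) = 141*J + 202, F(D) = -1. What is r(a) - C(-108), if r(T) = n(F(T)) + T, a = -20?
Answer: 15008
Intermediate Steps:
C(J) = 202 + 141*J
n(j) = sqrt(5 + j)
r(T) = 2 + T (r(T) = sqrt(5 - 1) + T = sqrt(4) + T = 2 + T)
r(a) - C(-108) = (2 - 20) - (202 + 141*(-108)) = -18 - (202 - 15228) = -18 - 1*(-15026) = -18 + 15026 = 15008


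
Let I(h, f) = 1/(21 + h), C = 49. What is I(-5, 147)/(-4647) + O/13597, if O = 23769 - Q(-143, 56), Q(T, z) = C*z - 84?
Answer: 1569482771/1010964144 ≈ 1.5525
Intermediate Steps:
Q(T, z) = -84 + 49*z (Q(T, z) = 49*z - 84 = -84 + 49*z)
O = 21109 (O = 23769 - (-84 + 49*56) = 23769 - (-84 + 2744) = 23769 - 1*2660 = 23769 - 2660 = 21109)
I(-5, 147)/(-4647) + O/13597 = 1/((21 - 5)*(-4647)) + 21109/13597 = -1/4647/16 + 21109*(1/13597) = (1/16)*(-1/4647) + 21109/13597 = -1/74352 + 21109/13597 = 1569482771/1010964144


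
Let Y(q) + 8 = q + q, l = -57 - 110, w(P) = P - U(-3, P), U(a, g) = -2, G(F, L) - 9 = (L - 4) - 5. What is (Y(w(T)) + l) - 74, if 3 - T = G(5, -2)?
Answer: -235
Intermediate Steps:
G(F, L) = L (G(F, L) = 9 + ((L - 4) - 5) = 9 + ((-4 + L) - 5) = 9 + (-9 + L) = L)
T = 5 (T = 3 - 1*(-2) = 3 + 2 = 5)
w(P) = 2 + P (w(P) = P - 1*(-2) = P + 2 = 2 + P)
l = -167
Y(q) = -8 + 2*q (Y(q) = -8 + (q + q) = -8 + 2*q)
(Y(w(T)) + l) - 74 = ((-8 + 2*(2 + 5)) - 167) - 74 = ((-8 + 2*7) - 167) - 74 = ((-8 + 14) - 167) - 74 = (6 - 167) - 74 = -161 - 74 = -235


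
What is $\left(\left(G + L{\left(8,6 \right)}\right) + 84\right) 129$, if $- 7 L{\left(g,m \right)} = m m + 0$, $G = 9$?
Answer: $\frac{79335}{7} \approx 11334.0$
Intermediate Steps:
$L{\left(g,m \right)} = - \frac{m^{2}}{7}$ ($L{\left(g,m \right)} = - \frac{m m + 0}{7} = - \frac{m^{2} + 0}{7} = - \frac{m^{2}}{7}$)
$\left(\left(G + L{\left(8,6 \right)}\right) + 84\right) 129 = \left(\left(9 - \frac{6^{2}}{7}\right) + 84\right) 129 = \left(\left(9 - \frac{36}{7}\right) + 84\right) 129 = \left(\frac{27}{7} + 84\right) 129 = \frac{615}{7} \cdot 129 = \frac{79335}{7}$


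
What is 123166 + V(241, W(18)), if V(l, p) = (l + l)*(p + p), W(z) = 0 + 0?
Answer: 123166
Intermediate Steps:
W(z) = 0
V(l, p) = 4*l*p (V(l, p) = (2*l)*(2*p) = 4*l*p)
123166 + V(241, W(18)) = 123166 + 4*241*0 = 123166 + 0 = 123166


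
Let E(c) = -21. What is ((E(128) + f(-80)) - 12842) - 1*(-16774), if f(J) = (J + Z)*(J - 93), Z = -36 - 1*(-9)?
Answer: 22422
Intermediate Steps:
Z = -27 (Z = -36 + 9 = -27)
f(J) = (-93 + J)*(-27 + J) (f(J) = (J - 27)*(J - 93) = (-27 + J)*(-93 + J) = (-93 + J)*(-27 + J))
((E(128) + f(-80)) - 12842) - 1*(-16774) = ((-21 + (2511 + (-80)² - 120*(-80))) - 12842) - 1*(-16774) = ((-21 + (2511 + 6400 + 9600)) - 12842) + 16774 = ((-21 + 18511) - 12842) + 16774 = (18490 - 12842) + 16774 = 5648 + 16774 = 22422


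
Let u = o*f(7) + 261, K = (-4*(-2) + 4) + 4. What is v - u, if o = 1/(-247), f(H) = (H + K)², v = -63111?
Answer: -15652355/247 ≈ -63370.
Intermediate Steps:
K = 16 (K = (8 + 4) + 4 = 12 + 4 = 16)
f(H) = (16 + H)² (f(H) = (H + 16)² = (16 + H)²)
o = -1/247 ≈ -0.0040486
u = 63938/247 (u = -(16 + 7)²/247 + 261 = -1/247*23² + 261 = -1/247*529 + 261 = -529/247 + 261 = 63938/247 ≈ 258.86)
v - u = -63111 - 1*63938/247 = -63111 - 63938/247 = -15652355/247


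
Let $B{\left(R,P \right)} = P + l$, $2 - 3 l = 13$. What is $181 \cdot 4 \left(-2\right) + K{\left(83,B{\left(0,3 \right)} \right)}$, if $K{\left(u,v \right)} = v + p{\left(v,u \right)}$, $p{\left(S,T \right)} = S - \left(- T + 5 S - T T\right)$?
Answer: $5526$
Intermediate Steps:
$l = - \frac{11}{3}$ ($l = \frac{2}{3} - \frac{13}{3} = - \frac{11}{3} \approx -3.6667$)
$p{\left(S,T \right)} = T + T^{2} - 4 S$ ($p{\left(S,T \right)} = S - \left(- T - T^{2} + 5 S\right) = S + \left(T + T^{2} - 5 S\right) = T + T^{2} - 4 S$)
$B{\left(R,P \right)} = - \frac{11}{3} + P$ ($B{\left(R,P \right)} = P - \frac{11}{3} = - \frac{11}{3} + P$)
$K{\left(u,v \right)} = u + u^{2} - 3 v$ ($K{\left(u,v \right)} = v + \left(u + u^{2} - 4 v\right) = u + u^{2} - 3 v$)
$181 \cdot 4 \left(-2\right) + K{\left(83,B{\left(0,3 \right)} \right)} = 181 \cdot 4 \left(-2\right) + \left(83 + 83^{2} - 3 \left(- \frac{11}{3} + 3\right)\right) = 181 \left(-8\right) + \left(83 + 6889 - -2\right) = -1448 + \left(83 + 6889 + 2\right) = -1448 + 6974 = 5526$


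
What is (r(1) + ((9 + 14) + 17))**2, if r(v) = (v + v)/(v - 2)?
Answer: 1444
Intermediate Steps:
r(v) = 2*v/(-2 + v) (r(v) = (2*v)/(-2 + v) = 2*v/(-2 + v))
(r(1) + ((9 + 14) + 17))**2 = (2*1/(-2 + 1) + ((9 + 14) + 17))**2 = (2*1/(-1) + (23 + 17))**2 = (2*1*(-1) + 40)**2 = (-2 + 40)**2 = 38**2 = 1444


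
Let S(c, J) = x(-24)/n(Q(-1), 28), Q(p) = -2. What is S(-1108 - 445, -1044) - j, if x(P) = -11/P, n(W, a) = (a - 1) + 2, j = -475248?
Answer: 330772619/696 ≈ 4.7525e+5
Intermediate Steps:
n(W, a) = 1 + a (n(W, a) = (-1 + a) + 2 = 1 + a)
S(c, J) = 11/696 (S(c, J) = (-11/(-24))/(1 + 28) = -11*(-1/24)/29 = (11/24)*(1/29) = 11/696)
S(-1108 - 445, -1044) - j = 11/696 - 1*(-475248) = 11/696 + 475248 = 330772619/696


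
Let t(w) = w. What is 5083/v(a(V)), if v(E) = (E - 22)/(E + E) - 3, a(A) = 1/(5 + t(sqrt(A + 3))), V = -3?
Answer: -442/5 ≈ -88.400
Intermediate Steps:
a(A) = 1/(5 + sqrt(3 + A)) (a(A) = 1/(5 + sqrt(A + 3)) = 1/(5 + sqrt(3 + A)))
v(E) = -3 + (-22 + E)/(2*E) (v(E) = (-22 + E)/((2*E)) - 3 = (-22 + E)*(1/(2*E)) - 3 = (-22 + E)/(2*E) - 3 = -3 + (-22 + E)/(2*E))
5083/v(a(V)) = 5083/(-5/2 - (55 + 11*sqrt(3 - 3))) = 5083/(-5/2 - 11/(1/(5 + sqrt(0)))) = 5083/(-5/2 - 11/(1/(5 + 0))) = 5083/(-5/2 - 11/(1/5)) = 5083/(-5/2 - 11/1/5) = 5083/(-5/2 - 11*5) = 5083/(-5/2 - 55) = 5083/(-115/2) = 5083*(-2/115) = -442/5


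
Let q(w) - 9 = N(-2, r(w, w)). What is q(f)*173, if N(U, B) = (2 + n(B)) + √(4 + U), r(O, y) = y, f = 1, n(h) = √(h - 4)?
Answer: 1903 + 173*√2 + 173*I*√3 ≈ 2147.7 + 299.65*I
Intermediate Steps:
n(h) = √(-4 + h)
N(U, B) = 2 + √(-4 + B) + √(4 + U) (N(U, B) = (2 + √(-4 + B)) + √(4 + U) = 2 + √(-4 + B) + √(4 + U))
q(w) = 11 + √2 + √(-4 + w) (q(w) = 9 + (2 + √(-4 + w) + √(4 - 2)) = 9 + (2 + √(-4 + w) + √2) = 9 + (2 + √2 + √(-4 + w)) = 11 + √2 + √(-4 + w))
q(f)*173 = (11 + √2 + √(-4 + 1))*173 = (11 + √2 + √(-3))*173 = (11 + √2 + I*√3)*173 = 1903 + 173*√2 + 173*I*√3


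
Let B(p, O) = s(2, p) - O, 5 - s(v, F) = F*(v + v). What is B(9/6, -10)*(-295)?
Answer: -2655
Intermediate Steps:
s(v, F) = 5 - 2*F*v (s(v, F) = 5 - F*(v + v) = 5 - F*2*v = 5 - 2*F*v)
B(p, O) = 5 - O - 4*p (B(p, O) = (5 - 2*p*2) - O = (5 - 4*p) - O = 5 - O - 4*p)
B(9/6, -10)*(-295) = (5 - 1*(-10) - 36/6)*(-295) = (5 + 10 - 36/6)*(-295) = (5 + 10 - 4*3/2)*(-295) = (5 + 10 - 6)*(-295) = 9*(-295) = -2655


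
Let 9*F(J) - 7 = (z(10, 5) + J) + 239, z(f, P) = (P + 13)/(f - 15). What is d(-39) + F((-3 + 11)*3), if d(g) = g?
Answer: -47/5 ≈ -9.4000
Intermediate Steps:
z(f, P) = (13 + P)/(-15 + f)
F(J) = 404/15 + J/9 (F(J) = 7/9 + (((13 + 5)/(-15 + 10) + J) + 239)/9 = 7/9 + ((18/(-5) + J) + 239)/9 = 7/9 + ((-⅕*18 + J) + 239)/9 = 7/9 + ((-18/5 + J) + 239)/9 = 7/9 + (1177/5 + J)/9 = 7/9 + (1177/45 + J/9) = 404/15 + J/9)
d(-39) + F((-3 + 11)*3) = -39 + (404/15 + ((-3 + 11)*3)/9) = -39 + (404/15 + (8*3)/9) = -39 + (404/15 + (⅑)*24) = -39 + (404/15 + 8/3) = -39 + 148/5 = -47/5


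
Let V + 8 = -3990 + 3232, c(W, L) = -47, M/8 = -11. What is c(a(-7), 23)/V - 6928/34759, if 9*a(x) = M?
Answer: -3673175/26625394 ≈ -0.13796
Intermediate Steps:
M = -88 (M = 8*(-11) = -88)
a(x) = -88/9 (a(x) = (1/9)*(-88) = -88/9)
V = -766 (V = -8 + (-3990 + 3232) = -8 - 758 = -766)
c(a(-7), 23)/V - 6928/34759 = -47/(-766) - 6928/34759 = -47*(-1/766) - 6928*1/34759 = 47/766 - 6928/34759 = -3673175/26625394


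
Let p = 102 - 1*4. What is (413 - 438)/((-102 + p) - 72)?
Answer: 25/76 ≈ 0.32895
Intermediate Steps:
p = 98 (p = 102 - 4 = 98)
(413 - 438)/((-102 + p) - 72) = (413 - 438)/((-102 + 98) - 72) = -25/(-4 - 72) = -25/(-76) = -25*(-1/76) = 25/76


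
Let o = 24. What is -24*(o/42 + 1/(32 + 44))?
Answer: -1866/133 ≈ -14.030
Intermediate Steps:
-24*(o/42 + 1/(32 + 44)) = -24*(24/42 + 1/(32 + 44)) = -24*(24*(1/42) + 1/76) = -24*(4/7 + 1/76) = -24*311/532 = -1866/133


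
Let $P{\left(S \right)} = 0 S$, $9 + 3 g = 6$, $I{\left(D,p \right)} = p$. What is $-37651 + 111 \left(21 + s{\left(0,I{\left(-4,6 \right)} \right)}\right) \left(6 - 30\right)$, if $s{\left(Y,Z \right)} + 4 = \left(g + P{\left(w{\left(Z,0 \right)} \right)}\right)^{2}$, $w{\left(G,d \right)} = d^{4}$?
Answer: $-85603$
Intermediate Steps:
$g = -1$ ($g = -3 + \frac{1}{3} \cdot 6 = -3 + 2 = -1$)
$P{\left(S \right)} = 0$
$s{\left(Y,Z \right)} = -3$ ($s{\left(Y,Z \right)} = -4 + \left(-1 + 0\right)^{2} = -4 + \left(-1\right)^{2} = -4 + 1 = -3$)
$-37651 + 111 \left(21 + s{\left(0,I{\left(-4,6 \right)} \right)}\right) \left(6 - 30\right) = -37651 + 111 \left(21 - 3\right) \left(6 - 30\right) = -37651 + 111 \cdot 18 \left(-24\right) = -37651 + 111 \left(-432\right) = -37651 - 47952 = -85603$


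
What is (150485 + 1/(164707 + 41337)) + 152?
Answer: 31037850029/206044 ≈ 1.5064e+5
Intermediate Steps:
(150485 + 1/(164707 + 41337)) + 152 = (150485 + 1/206044) + 152 = 31006531341/206044 + 152 = 31037850029/206044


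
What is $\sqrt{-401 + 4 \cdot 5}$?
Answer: $i \sqrt{381} \approx 19.519 i$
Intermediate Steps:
$\sqrt{-401 + 4 \cdot 5} = \sqrt{-401 + 20} = \sqrt{-381} = i \sqrt{381}$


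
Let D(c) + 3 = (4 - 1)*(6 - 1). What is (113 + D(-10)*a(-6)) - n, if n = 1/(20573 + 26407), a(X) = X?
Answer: 1926179/46980 ≈ 41.000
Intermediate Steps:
D(c) = 12 (D(c) = -3 + (4 - 1)*(6 - 1) = -3 + 3*5 = -3 + 15 = 12)
n = 1/46980 ≈ 2.1286e-5
(113 + D(-10)*a(-6)) - n = (113 + 12*(-6)) - 1*1/46980 = (113 - 72) - 1/46980 = 41 - 1/46980 = 1926179/46980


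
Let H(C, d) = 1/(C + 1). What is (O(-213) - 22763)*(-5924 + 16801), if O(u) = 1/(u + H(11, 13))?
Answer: -8665762073/35 ≈ -2.4759e+8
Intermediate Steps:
H(C, d) = 1/(1 + C)
O(u) = 1/(1/12 + u) (O(u) = 1/(u + 1/(1 + 11)) = 1/(u + 1/12) = 1/(1/12 + u))
(O(-213) - 22763)*(-5924 + 16801) = (12/(1 + 12*(-213)) - 22763)*(-5924 + 16801) = (12/(1 - 2556) - 22763)*10877 = (12/(-2555) - 22763)*10877 = (12*(-1/2555) - 22763)*10877 = (-12/2555 - 22763)*10877 = -58159477/2555*10877 = -8665762073/35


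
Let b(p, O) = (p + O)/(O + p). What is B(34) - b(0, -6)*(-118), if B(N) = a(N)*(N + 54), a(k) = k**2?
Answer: 101846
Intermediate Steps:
b(p, O) = 1 (b(p, O) = (O + p)/(O + p) = 1)
B(N) = N**2*(54 + N) (B(N) = N**2*(N + 54) = N**2*(54 + N))
B(34) - b(0, -6)*(-118) = 34**2*(54 + 34) - (-118) = 1156*88 - 1*(-118) = 101728 + 118 = 101846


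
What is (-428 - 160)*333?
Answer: -195804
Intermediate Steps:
(-428 - 160)*333 = -588*333 = -195804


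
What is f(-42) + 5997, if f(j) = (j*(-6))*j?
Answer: -4587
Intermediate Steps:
f(j) = -6*j² (f(j) = (-6*j)*j = -6*j²)
f(-42) + 5997 = -6*(-42)² + 5997 = -6*1764 + 5997 = -10584 + 5997 = -4587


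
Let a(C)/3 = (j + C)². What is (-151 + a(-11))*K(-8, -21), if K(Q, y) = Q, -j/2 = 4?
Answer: -7456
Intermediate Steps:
j = -8 (j = -2*4 = -8)
a(C) = 3*(-8 + C)²
(-151 + a(-11))*K(-8, -21) = (-151 + 3*(-8 - 11)²)*(-8) = (-151 + 3*(-19)²)*(-8) = (-151 + 3*361)*(-8) = (-151 + 1083)*(-8) = 932*(-8) = -7456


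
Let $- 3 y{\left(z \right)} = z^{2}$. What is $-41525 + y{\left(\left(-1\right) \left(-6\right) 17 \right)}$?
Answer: $-44993$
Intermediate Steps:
$y{\left(z \right)} = - \frac{z^{2}}{3}$
$-41525 + y{\left(\left(-1\right) \left(-6\right) 17 \right)} = -41525 - \frac{\left(\left(-1\right) \left(-6\right) 17\right)^{2}}{3} = -41525 - \frac{\left(6 \cdot 17\right)^{2}}{3} = -41525 - \frac{102^{2}}{3} = -41525 - 3468 = -44993$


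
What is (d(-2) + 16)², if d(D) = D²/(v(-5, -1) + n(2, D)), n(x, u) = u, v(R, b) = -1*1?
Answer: 1936/9 ≈ 215.11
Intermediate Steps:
v(R, b) = -1
d(D) = D²/(-1 + D)
(d(-2) + 16)² = ((-2)²/(-1 - 2) + 16)² = (4/(-3) + 16)² = (4*(-⅓) + 16)² = (-4/3 + 16)² = (44/3)² = 1936/9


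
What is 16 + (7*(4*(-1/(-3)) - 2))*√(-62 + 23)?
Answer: 16 - 14*I*√39/3 ≈ 16.0 - 29.143*I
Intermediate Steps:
16 + (7*(4*(-1/(-3)) - 2))*√(-62 + 23) = 16 + (7*(4*(-1*(-⅓)) - 2))*√(-39) = 16 + (7*(4*(⅓) - 2))*(I*√39) = 16 + (7*(4/3 - 2))*(I*√39) = 16 + (7*(-⅔))*(I*√39) = 16 - 14*I*√39/3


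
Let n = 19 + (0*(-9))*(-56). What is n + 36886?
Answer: 36905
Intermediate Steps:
n = 19 (n = 19 + 0*(-56) = 19 + 0 = 19)
n + 36886 = 19 + 36886 = 36905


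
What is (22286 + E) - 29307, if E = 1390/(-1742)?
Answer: -6115986/871 ≈ -7021.8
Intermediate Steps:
E = -695/871 (E = 1390*(-1/1742) = -695/871 ≈ -0.79793)
(22286 + E) - 29307 = (22286 - 695/871) - 29307 = 19410411/871 - 29307 = -6115986/871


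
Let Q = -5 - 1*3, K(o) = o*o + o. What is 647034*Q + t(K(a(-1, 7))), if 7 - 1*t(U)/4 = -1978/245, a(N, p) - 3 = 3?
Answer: -1268171868/245 ≈ -5.1762e+6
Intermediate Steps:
a(N, p) = 6 (a(N, p) = 3 + 3 = 6)
K(o) = o + o**2 (K(o) = o**2 + o = o + o**2)
t(U) = 14772/245 (t(U) = 28 - (-7912)/245 = 28 - 4*(-1978/245) = 28 + 7912/245 = 14772/245)
Q = -8 (Q = -5 - 3 = -8)
647034*Q + t(K(a(-1, 7))) = 647034*(-8) + 14772/245 = -5176272 + 14772/245 = -1268171868/245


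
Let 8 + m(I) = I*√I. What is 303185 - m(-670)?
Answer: 303193 + 670*I*√670 ≈ 3.0319e+5 + 17343.0*I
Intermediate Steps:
m(I) = -8 + I^(3/2) (m(I) = -8 + I*√I = -8 + I^(3/2))
303185 - m(-670) = 303185 - (-8 + (-670)^(3/2)) = 303185 - (-8 - 670*I*√670) = 303185 + (8 + 670*I*√670) = 303193 + 670*I*√670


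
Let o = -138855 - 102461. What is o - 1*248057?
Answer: -489373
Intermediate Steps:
o = -241316
o - 1*248057 = -241316 - 1*248057 = -241316 - 248057 = -489373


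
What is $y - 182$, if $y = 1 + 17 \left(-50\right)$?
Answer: $-1031$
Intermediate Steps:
$y = -849$ ($y = 1 - 850 = -849$)
$y - 182 = -849 - 182 = -1031$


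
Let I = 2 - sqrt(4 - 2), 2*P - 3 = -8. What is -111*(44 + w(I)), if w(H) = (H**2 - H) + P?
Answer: -10101/2 + 333*sqrt(2) ≈ -4579.6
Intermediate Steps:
P = -5/2 (P = 3/2 + (1/2)*(-8) = 3/2 - 4 = -5/2 ≈ -2.5000)
I = 2 - sqrt(2) ≈ 0.58579
w(H) = -5/2 + H**2 - H (w(H) = (H**2 - H) - 5/2 = -5/2 + H**2 - H)
-111*(44 + w(I)) = -111*(44 + (-5/2 + (2 - sqrt(2))**2 - (2 - sqrt(2)))) = -111*(44 + (-5/2 + (2 - sqrt(2))**2 + (-2 + sqrt(2)))) = -111*(44 + (-9/2 + sqrt(2) + (2 - sqrt(2))**2)) = -111*(79/2 + sqrt(2) + (2 - sqrt(2))**2) = -8769/2 - 111*sqrt(2) - 111*(2 - sqrt(2))**2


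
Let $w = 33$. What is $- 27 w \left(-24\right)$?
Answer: $21384$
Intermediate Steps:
$- 27 w \left(-24\right) = \left(-27\right) 33 \left(-24\right) = \left(-891\right) \left(-24\right) = 21384$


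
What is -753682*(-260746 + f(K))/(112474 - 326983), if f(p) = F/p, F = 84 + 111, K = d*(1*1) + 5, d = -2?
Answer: -196470577442/214509 ≈ -9.1591e+5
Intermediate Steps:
K = 3 (K = -2 + 5 = 3)
F = 195
f(p) = 195/p
-753682*(-260746 + f(K))/(112474 - 326983) = -753682*(-260746 + 195/3)/(112474 - 326983) = -753682/((-214509/(-260746 + 195*(⅓)))) = -753682/((-214509/(-260746 + 65))) = -753682/((-214509/(-260681))) = -753682/((-214509*(-1/260681))) = -753682/214509/260681 = -753682*260681/214509 = -196470577442/214509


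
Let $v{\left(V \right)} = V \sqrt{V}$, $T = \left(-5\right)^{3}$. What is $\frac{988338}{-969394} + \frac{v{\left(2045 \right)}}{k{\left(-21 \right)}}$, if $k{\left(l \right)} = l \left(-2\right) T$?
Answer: $- \frac{494169}{484697} - \frac{409 \sqrt{2045}}{1050} \approx -18.634$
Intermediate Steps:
$T = -125$
$k{\left(l \right)} = 250 l$ ($k{\left(l \right)} = l \left(-2\right) \left(-125\right) = - 2 l \left(-125\right) = 250 l$)
$v{\left(V \right)} = V^{\frac{3}{2}}$
$\frac{988338}{-969394} + \frac{v{\left(2045 \right)}}{k{\left(-21 \right)}} = \frac{988338}{-969394} + \frac{2045^{\frac{3}{2}}}{250 \left(-21\right)} = 988338 \left(- \frac{1}{969394}\right) + \frac{2045 \sqrt{2045}}{-5250} = - \frac{494169}{484697} + 2045 \sqrt{2045} \left(- \frac{1}{5250}\right) = - \frac{494169}{484697} - \frac{409 \sqrt{2045}}{1050}$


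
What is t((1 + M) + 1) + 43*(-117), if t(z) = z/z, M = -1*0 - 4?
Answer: -5030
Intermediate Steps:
M = -4 (M = 0 - 4 = -4)
t(z) = 1
t((1 + M) + 1) + 43*(-117) = 1 + 43*(-117) = 1 - 5031 = -5030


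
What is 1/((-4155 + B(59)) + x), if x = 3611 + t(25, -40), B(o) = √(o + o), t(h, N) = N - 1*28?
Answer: -306/187213 - √118/374426 ≈ -0.0016635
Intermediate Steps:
t(h, N) = -28 + N (t(h, N) = N - 28 = -28 + N)
B(o) = √2*√o (B(o) = √(2*o) = √2*√o)
x = 3543 (x = 3611 + (-28 - 40) = 3611 - 68 = 3543)
1/((-4155 + B(59)) + x) = 1/((-4155 + √2*√59) + 3543) = 1/((-4155 + √118) + 3543) = 1/(-612 + √118)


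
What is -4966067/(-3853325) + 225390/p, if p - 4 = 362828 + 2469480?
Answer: 355570287587/259852824700 ≈ 1.3684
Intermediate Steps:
p = 2832312 (p = 4 + (362828 + 2469480) = 4 + 2832308 = 2832312)
-4966067/(-3853325) + 225390/p = -4966067/(-3853325) + 225390/2832312 = -4966067*(-1/3853325) + 225390*(1/2832312) = 4966067/3853325 + 37565/472052 = 355570287587/259852824700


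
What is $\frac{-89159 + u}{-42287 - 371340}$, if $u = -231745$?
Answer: $\frac{320904}{413627} \approx 0.77583$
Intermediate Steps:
$\frac{-89159 + u}{-42287 - 371340} = \frac{-89159 - 231745}{-42287 - 371340} = - \frac{320904}{-413627} = \left(-320904\right) \left(- \frac{1}{413627}\right) = \frac{320904}{413627}$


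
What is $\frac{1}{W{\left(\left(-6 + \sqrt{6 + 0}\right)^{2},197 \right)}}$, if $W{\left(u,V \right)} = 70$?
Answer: $\frac{1}{70} \approx 0.014286$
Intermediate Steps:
$\frac{1}{W{\left(\left(-6 + \sqrt{6 + 0}\right)^{2},197 \right)}} = \frac{1}{70}$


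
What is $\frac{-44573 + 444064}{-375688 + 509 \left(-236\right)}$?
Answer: $- \frac{399491}{495812} \approx -0.80573$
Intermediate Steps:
$\frac{-44573 + 444064}{-375688 + 509 \left(-236\right)} = \frac{399491}{-375688 - 120124} = \frac{399491}{-495812} = 399491 \left(- \frac{1}{495812}\right) = - \frac{399491}{495812}$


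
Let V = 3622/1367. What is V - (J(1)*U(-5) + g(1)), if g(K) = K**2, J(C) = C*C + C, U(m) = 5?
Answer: -11415/1367 ≈ -8.3504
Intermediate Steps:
J(C) = C + C**2 (J(C) = C**2 + C = C + C**2)
V = 3622/1367 (V = 3622*(1/1367) = 3622/1367 ≈ 2.6496)
V - (J(1)*U(-5) + g(1)) = 3622/1367 - ((1*(1 + 1))*5 + 1**2) = 3622/1367 - ((1*2)*5 + 1) = 3622/1367 - (2*5 + 1) = 3622/1367 - (10 + 1) = 3622/1367 - 1*11 = 3622/1367 - 11 = -11415/1367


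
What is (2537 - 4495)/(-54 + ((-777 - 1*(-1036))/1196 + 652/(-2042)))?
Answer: 2390945128/66065721 ≈ 36.190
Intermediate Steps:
(2537 - 4495)/(-54 + ((-777 - 1*(-1036))/1196 + 652/(-2042))) = -1958/(-54 + ((-777 + 1036)*(1/1196) + 652*(-1/2042))) = -1958/(-54 + (259*(1/1196) - 326/1021)) = -1958/(-54 + (259/1196 - 326/1021)) = -1958/(-54 - 125457/1221116) = -1958/(-66065721/1221116) = -1958*(-1221116/66065721) = 2390945128/66065721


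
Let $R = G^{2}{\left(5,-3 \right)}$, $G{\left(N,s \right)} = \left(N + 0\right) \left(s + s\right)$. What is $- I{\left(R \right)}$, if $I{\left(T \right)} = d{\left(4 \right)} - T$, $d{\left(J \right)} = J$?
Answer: $896$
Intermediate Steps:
$G{\left(N,s \right)} = 2 N s$ ($G{\left(N,s \right)} = N 2 s = 2 N s$)
$R = 900$ ($R = \left(2 \cdot 5 \left(-3\right)\right)^{2} = \left(-30\right)^{2} = 900$)
$I{\left(T \right)} = 4 - T$
$- I{\left(R \right)} = - (4 - 900) = \left(-1\right) \left(-896\right) = 896$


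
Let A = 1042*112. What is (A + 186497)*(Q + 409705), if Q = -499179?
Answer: -27128606274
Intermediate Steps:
A = 116704
(A + 186497)*(Q + 409705) = (116704 + 186497)*(-499179 + 409705) = 303201*(-89474) = -27128606274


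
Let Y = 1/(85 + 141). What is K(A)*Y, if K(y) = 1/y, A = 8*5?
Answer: 1/9040 ≈ 0.00011062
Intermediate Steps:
A = 40
Y = 1/226 ≈ 0.0044248
K(A)*Y = (1/226)/40 = (1/40)*(1/226) = 1/9040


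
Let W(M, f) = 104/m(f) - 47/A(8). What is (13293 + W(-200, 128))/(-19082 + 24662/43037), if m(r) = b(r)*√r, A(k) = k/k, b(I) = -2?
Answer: -285034051/410603686 + 559481*√2/3284829488 ≈ -0.69394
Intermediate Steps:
A(k) = 1
m(r) = -2*√r
W(M, f) = -47 - 52/√f (W(M, f) = 104/((-2*√f)) - 47/1 = 104*(-1/(2*√f)) - 47*1 = -52/√f - 47 = -47 - 52/√f)
(13293 + W(-200, 128))/(-19082 + 24662/43037) = (13293 + (-47 - 13*√2/4))/(-19082 + 24662/43037) = (13246 - 13*√2/4)/(-821207372/43037) = (13246 - 13*√2/4)*(-43037/821207372) = -285034051/410603686 + 559481*√2/3284829488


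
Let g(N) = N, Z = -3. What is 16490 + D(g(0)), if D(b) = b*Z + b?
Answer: 16490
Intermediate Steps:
D(b) = -2*b (D(b) = b*(-3) + b = -3*b + b = -2*b)
16490 + D(g(0)) = 16490 - 2*0 = 16490 + 0 = 16490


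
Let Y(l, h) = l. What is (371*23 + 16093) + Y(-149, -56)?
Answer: 24477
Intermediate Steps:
(371*23 + 16093) + Y(-149, -56) = (371*23 + 16093) - 149 = (8533 + 16093) - 149 = 24626 - 149 = 24477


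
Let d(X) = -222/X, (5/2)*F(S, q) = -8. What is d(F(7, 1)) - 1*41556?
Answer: -331893/8 ≈ -41487.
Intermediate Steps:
F(S, q) = -16/5 (F(S, q) = (⅖)*(-8) = -16/5)
d(F(7, 1)) - 1*41556 = -222/(-16/5) - 1*41556 = -222*(-5/16) - 41556 = 555/8 - 41556 = -331893/8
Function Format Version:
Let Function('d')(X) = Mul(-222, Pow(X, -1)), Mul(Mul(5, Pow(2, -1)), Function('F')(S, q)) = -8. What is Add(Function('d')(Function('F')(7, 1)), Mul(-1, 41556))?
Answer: Rational(-331893, 8) ≈ -41487.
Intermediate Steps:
Function('F')(S, q) = Rational(-16, 5) (Function('F')(S, q) = Mul(Rational(2, 5), -8) = Rational(-16, 5))
Add(Function('d')(Function('F')(7, 1)), Mul(-1, 41556)) = Add(Mul(-222, Pow(Rational(-16, 5), -1)), Mul(-1, 41556)) = Add(Mul(-222, Rational(-5, 16)), -41556) = Add(Rational(555, 8), -41556) = Rational(-331893, 8)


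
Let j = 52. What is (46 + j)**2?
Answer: 9604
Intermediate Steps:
(46 + j)**2 = (46 + 52)**2 = 98**2 = 9604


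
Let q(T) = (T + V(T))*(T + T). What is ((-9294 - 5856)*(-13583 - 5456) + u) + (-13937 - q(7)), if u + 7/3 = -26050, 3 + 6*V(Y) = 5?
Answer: 288400758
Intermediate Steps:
V(Y) = ⅓ (V(Y) = -½ + (⅙)*5 = -½ + ⅚ = ⅓)
u = -78157/3 (u = -7/3 - 26050 = -78157/3 ≈ -26052.)
q(T) = 2*T*(⅓ + T) (q(T) = (T + ⅓)*(T + T) = (⅓ + T)*(2*T) = 2*T*(⅓ + T))
((-9294 - 5856)*(-13583 - 5456) + u) + (-13937 - q(7)) = ((-9294 - 5856)*(-13583 - 5456) - 78157/3) + (-13937 - 2*7*(1 + 3*7)/3) = (-15150*(-19039) - 78157/3) + (-13937 - 2*7*(1 + 21)/3) = (288440850 - 78157/3) + (-13937 - 2*7*22/3) = 865244393/3 + (-13937 - 1*308/3) = 865244393/3 + (-13937 - 308/3) = 865244393/3 - 42119/3 = 288400758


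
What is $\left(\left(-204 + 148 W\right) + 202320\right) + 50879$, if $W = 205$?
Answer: $283335$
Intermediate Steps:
$\left(\left(-204 + 148 W\right) + 202320\right) + 50879 = \left(\left(-204 + 148 \cdot 205\right) + 202320\right) + 50879 = \left(\left(-204 + 30340\right) + 202320\right) + 50879 = \left(30136 + 202320\right) + 50879 = 232456 + 50879 = 283335$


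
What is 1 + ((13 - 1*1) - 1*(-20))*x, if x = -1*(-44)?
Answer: 1409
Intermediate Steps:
x = 44
1 + ((13 - 1*1) - 1*(-20))*x = 1 + ((13 - 1*1) - 1*(-20))*44 = 1 + ((13 - 1) + 20)*44 = 1 + (12 + 20)*44 = 1 + 32*44 = 1 + 1408 = 1409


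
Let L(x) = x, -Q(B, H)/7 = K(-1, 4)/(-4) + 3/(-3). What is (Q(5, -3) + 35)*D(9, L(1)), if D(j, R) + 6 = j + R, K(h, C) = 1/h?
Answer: 161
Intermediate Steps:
Q(B, H) = 21/4 (Q(B, H) = -7*(1/(-1*(-4)) + 3/(-3)) = -7*(-1*(-1/4) + 3*(-1/3)) = -7*(1/4 - 1) = -7*(-3/4) = 21/4)
D(j, R) = -6 + R + j (D(j, R) = -6 + (j + R) = -6 + (R + j) = -6 + R + j)
(Q(5, -3) + 35)*D(9, L(1)) = (21/4 + 35)*(-6 + 1 + 9) = (161/4)*4 = 161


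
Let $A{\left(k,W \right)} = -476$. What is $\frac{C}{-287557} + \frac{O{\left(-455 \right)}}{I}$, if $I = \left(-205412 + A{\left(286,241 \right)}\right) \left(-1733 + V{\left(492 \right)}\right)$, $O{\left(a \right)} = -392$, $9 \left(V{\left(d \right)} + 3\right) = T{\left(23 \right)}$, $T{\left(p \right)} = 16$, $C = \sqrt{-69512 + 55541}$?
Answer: $- \frac{441}{401687488} - \frac{i \sqrt{13971}}{287557} \approx -1.0979 \cdot 10^{-6} - 0.00041105 i$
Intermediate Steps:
$C = i \sqrt{13971}$ ($C = \sqrt{-13971} = i \sqrt{13971} \approx 118.2 i$)
$V{\left(d \right)} = - \frac{11}{9}$ ($V{\left(d \right)} = -3 + \frac{1}{9} \cdot 16 = -3 + \frac{16}{9} = - \frac{11}{9}$)
$I = \frac{3213499904}{9}$ ($I = \left(-205412 - 476\right) \left(-1733 - \frac{11}{9}\right) = \left(-205888\right) \left(- \frac{15608}{9}\right) = \frac{3213499904}{9} \approx 3.5706 \cdot 10^{8}$)
$\frac{C}{-287557} + \frac{O{\left(-455 \right)}}{I} = \frac{i \sqrt{13971}}{-287557} - \frac{392}{\frac{3213499904}{9}} = i \sqrt{13971} \left(- \frac{1}{287557}\right) - \frac{441}{401687488} = - \frac{i \sqrt{13971}}{287557} - \frac{441}{401687488} = - \frac{441}{401687488} - \frac{i \sqrt{13971}}{287557}$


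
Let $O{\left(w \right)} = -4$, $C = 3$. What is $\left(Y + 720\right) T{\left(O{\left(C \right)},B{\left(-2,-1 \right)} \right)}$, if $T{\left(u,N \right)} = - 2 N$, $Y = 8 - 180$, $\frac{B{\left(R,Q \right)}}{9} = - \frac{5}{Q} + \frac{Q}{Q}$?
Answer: $-59184$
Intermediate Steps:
$B{\left(R,Q \right)} = 9 - \frac{45}{Q}$ ($B{\left(R,Q \right)} = 9 \left(- \frac{5}{Q} + \frac{Q}{Q}\right) = 9 \left(- \frac{5}{Q} + 1\right) = 9 \left(1 - \frac{5}{Q}\right) = 9 - \frac{45}{Q}$)
$Y = -172$ ($Y = 8 - 180 = -172$)
$\left(Y + 720\right) T{\left(O{\left(C \right)},B{\left(-2,-1 \right)} \right)} = \left(-172 + 720\right) \left(- 2 \left(9 - \frac{45}{-1}\right)\right) = 548 \left(- 2 \left(9 - -45\right)\right) = 548 \left(- 2 \left(9 + 45\right)\right) = 548 \left(\left(-2\right) 54\right) = 548 \left(-108\right) = -59184$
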